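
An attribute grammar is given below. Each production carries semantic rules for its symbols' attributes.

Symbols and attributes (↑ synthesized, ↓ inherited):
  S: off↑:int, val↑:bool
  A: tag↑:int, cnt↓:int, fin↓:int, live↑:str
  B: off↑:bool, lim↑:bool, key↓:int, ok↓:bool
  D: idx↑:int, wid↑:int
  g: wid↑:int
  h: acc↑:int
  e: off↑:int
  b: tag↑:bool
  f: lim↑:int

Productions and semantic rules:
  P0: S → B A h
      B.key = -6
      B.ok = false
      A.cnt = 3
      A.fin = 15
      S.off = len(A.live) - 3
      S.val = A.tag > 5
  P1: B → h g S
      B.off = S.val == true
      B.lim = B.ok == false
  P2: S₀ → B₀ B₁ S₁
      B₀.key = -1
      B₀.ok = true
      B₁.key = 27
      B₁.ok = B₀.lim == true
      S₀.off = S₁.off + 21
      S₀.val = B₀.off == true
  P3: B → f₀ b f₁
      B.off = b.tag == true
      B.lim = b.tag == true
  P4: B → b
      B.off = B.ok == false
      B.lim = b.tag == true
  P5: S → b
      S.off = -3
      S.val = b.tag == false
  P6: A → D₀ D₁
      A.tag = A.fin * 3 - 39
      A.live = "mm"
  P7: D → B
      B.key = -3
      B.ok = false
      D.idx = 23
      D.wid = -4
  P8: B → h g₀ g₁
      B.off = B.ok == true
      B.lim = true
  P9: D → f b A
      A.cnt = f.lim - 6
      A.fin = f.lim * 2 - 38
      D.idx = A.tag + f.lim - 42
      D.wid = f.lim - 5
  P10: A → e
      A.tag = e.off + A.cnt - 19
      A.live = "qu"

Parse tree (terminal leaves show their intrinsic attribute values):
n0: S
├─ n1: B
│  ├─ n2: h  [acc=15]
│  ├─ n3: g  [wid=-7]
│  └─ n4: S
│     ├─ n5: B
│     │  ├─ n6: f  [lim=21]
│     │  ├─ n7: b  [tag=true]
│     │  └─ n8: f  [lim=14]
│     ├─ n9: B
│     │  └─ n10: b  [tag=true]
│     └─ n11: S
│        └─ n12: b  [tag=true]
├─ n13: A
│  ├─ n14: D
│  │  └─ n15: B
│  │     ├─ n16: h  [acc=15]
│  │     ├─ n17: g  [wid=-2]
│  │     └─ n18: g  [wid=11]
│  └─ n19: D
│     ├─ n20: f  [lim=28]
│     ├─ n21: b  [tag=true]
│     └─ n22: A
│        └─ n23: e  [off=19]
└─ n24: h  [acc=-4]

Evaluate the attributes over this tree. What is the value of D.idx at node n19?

1. n1.key = -6  [-6]
2. n1.ok = false  [false]
3. n2.acc = 15  [terminal]
4. n3.wid = -7  [terminal]
5. n5.key = -1  [-1]
6. n5.ok = true  [true]
7. n6.lim = 21  [terminal]
8. n7.tag = true  [terminal]
9. n8.lim = 14  [terminal]
10. n5.off = true  [b.tag == true]
11. n5.lim = true  [b.tag == true]
12. n9.key = 27  [27]
13. n9.ok = true  [B₀.lim == true]
14. n10.tag = true  [terminal]
15. n9.off = false  [B.ok == false]
16. n9.lim = true  [b.tag == true]
17. n12.tag = true  [terminal]
18. n11.off = -3  [-3]
19. n11.val = false  [b.tag == false]
20. n4.off = 18  [S₁.off + 21]
21. n4.val = true  [B₀.off == true]
22. n1.off = true  [S.val == true]
23. n1.lim = true  [B.ok == false]
24. n13.cnt = 3  [3]
25. n13.fin = 15  [15]
26. n15.key = -3  [-3]
27. n15.ok = false  [false]
28. n16.acc = 15  [terminal]
29. n17.wid = -2  [terminal]
30. n18.wid = 11  [terminal]
31. n15.off = false  [B.ok == true]
32. n15.lim = true  [true]
33. n14.idx = 23  [23]
34. n14.wid = -4  [-4]
35. n20.lim = 28  [terminal]
36. n21.tag = true  [terminal]
37. n22.cnt = 22  [f.lim - 6]
38. n22.fin = 18  [f.lim * 2 - 38]
39. n23.off = 19  [terminal]
40. n22.tag = 22  [e.off + A.cnt - 19]
41. n22.live = "qu"  ["qu"]
42. n19.idx = 8  [A.tag + f.lim - 42]
43. n19.wid = 23  [f.lim - 5]
44. n13.tag = 6  [A.fin * 3 - 39]
45. n13.live = "mm"  ["mm"]
46. n24.acc = -4  [terminal]
47. n0.off = -1  [len(A.live) - 3]
48. n0.val = true  [A.tag > 5]

8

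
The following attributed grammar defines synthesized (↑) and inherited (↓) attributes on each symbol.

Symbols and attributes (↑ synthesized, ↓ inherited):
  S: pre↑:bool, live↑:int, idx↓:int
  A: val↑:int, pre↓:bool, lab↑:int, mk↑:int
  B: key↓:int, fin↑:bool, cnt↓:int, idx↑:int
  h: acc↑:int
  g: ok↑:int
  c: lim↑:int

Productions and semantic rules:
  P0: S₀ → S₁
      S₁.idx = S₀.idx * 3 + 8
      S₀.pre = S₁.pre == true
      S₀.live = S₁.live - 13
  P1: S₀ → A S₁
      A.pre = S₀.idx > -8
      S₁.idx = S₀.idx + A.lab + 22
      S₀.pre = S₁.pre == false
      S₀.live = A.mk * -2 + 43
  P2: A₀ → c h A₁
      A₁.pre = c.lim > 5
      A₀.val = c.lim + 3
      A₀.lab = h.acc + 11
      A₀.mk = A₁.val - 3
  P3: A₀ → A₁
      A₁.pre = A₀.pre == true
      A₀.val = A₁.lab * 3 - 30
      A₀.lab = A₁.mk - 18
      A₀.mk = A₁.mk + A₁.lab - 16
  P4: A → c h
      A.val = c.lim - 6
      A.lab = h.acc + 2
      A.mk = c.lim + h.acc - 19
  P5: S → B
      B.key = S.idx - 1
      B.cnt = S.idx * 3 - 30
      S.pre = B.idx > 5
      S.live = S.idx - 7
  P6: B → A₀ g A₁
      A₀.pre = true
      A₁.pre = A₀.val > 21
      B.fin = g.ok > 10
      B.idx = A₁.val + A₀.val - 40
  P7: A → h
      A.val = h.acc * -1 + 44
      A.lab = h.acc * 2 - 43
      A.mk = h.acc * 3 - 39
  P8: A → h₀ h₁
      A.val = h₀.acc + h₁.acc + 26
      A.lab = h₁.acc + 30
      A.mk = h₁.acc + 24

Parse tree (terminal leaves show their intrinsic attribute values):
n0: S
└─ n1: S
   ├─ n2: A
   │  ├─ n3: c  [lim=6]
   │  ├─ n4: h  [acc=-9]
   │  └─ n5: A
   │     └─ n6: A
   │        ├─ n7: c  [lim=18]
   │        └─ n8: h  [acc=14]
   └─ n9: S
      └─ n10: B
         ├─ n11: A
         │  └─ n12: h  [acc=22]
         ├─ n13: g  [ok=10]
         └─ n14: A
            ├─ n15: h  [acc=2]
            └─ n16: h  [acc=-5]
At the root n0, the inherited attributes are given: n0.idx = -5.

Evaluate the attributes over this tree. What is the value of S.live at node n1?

13

1. n0.idx = -5  [given at root]
2. n1.idx = -7  [S₀.idx * 3 + 8]
3. n2.pre = true  [S₀.idx > -8]
4. n3.lim = 6  [terminal]
5. n4.acc = -9  [terminal]
6. n5.pre = true  [c.lim > 5]
7. n6.pre = true  [A₀.pre == true]
8. n7.lim = 18  [terminal]
9. n8.acc = 14  [terminal]
10. n6.val = 12  [c.lim - 6]
11. n6.lab = 16  [h.acc + 2]
12. n6.mk = 13  [c.lim + h.acc - 19]
13. n5.val = 18  [A₁.lab * 3 - 30]
14. n5.lab = -5  [A₁.mk - 18]
15. n5.mk = 13  [A₁.mk + A₁.lab - 16]
16. n2.val = 9  [c.lim + 3]
17. n2.lab = 2  [h.acc + 11]
18. n2.mk = 15  [A₁.val - 3]
19. n9.idx = 17  [S₀.idx + A.lab + 22]
20. n10.key = 16  [S.idx - 1]
21. n10.cnt = 21  [S.idx * 3 - 30]
22. n11.pre = true  [true]
23. n12.acc = 22  [terminal]
24. n11.val = 22  [h.acc * -1 + 44]
25. n11.lab = 1  [h.acc * 2 - 43]
26. n11.mk = 27  [h.acc * 3 - 39]
27. n13.ok = 10  [terminal]
28. n14.pre = true  [A₀.val > 21]
29. n15.acc = 2  [terminal]
30. n16.acc = -5  [terminal]
31. n14.val = 23  [h₀.acc + h₁.acc + 26]
32. n14.lab = 25  [h₁.acc + 30]
33. n14.mk = 19  [h₁.acc + 24]
34. n10.fin = false  [g.ok > 10]
35. n10.idx = 5  [A₁.val + A₀.val - 40]
36. n9.pre = false  [B.idx > 5]
37. n9.live = 10  [S.idx - 7]
38. n1.pre = true  [S₁.pre == false]
39. n1.live = 13  [A.mk * -2 + 43]
40. n0.pre = true  [S₁.pre == true]
41. n0.live = 0  [S₁.live - 13]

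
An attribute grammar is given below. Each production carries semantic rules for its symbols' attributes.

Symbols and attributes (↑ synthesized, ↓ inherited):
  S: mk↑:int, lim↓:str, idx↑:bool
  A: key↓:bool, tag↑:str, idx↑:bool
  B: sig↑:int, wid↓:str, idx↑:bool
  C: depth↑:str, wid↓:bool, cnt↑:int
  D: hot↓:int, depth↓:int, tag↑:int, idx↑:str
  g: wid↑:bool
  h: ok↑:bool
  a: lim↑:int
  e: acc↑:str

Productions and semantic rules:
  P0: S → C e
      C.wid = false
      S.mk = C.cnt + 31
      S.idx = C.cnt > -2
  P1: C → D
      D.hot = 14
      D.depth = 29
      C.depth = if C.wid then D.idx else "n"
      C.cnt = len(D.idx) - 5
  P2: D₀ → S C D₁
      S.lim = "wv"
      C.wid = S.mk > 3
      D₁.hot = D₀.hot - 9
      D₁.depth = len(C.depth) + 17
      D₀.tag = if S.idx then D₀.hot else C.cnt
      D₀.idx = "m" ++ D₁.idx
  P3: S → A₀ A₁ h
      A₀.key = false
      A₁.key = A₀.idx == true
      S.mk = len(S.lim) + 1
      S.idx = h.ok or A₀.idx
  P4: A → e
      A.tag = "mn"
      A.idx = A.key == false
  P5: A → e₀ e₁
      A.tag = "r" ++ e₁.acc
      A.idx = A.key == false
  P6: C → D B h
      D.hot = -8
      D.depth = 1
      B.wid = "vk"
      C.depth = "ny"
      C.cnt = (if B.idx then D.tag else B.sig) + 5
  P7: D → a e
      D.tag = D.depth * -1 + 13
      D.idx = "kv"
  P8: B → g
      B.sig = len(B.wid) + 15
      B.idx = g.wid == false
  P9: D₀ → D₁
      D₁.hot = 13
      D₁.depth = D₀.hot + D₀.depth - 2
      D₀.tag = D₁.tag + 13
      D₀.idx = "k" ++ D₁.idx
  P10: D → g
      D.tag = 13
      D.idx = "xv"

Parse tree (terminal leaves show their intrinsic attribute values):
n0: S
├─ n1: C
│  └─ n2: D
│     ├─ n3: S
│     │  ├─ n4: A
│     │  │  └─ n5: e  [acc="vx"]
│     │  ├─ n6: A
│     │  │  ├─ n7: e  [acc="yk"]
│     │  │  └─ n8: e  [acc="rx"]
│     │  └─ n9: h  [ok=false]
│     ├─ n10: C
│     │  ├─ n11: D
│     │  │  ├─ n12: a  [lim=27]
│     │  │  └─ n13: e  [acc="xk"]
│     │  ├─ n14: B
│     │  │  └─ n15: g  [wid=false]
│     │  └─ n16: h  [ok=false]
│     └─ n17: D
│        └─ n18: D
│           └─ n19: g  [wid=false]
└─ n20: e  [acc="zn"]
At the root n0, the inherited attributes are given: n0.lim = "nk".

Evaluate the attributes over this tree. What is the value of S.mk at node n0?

1. n0.lim = "nk"  [given at root]
2. n1.wid = false  [false]
3. n2.hot = 14  [14]
4. n2.depth = 29  [29]
5. n3.lim = "wv"  ["wv"]
6. n4.key = false  [false]
7. n5.acc = "vx"  [terminal]
8. n4.tag = "mn"  ["mn"]
9. n4.idx = true  [A.key == false]
10. n6.key = true  [A₀.idx == true]
11. n7.acc = "yk"  [terminal]
12. n8.acc = "rx"  [terminal]
13. n6.tag = "rrx"  ["r" ++ e₁.acc]
14. n6.idx = false  [A.key == false]
15. n9.ok = false  [terminal]
16. n3.mk = 3  [len(S.lim) + 1]
17. n3.idx = true  [h.ok or A₀.idx]
18. n10.wid = false  [S.mk > 3]
19. n11.hot = -8  [-8]
20. n11.depth = 1  [1]
21. n12.lim = 27  [terminal]
22. n13.acc = "xk"  [terminal]
23. n11.tag = 12  [D.depth * -1 + 13]
24. n11.idx = "kv"  ["kv"]
25. n14.wid = "vk"  ["vk"]
26. n15.wid = false  [terminal]
27. n14.sig = 17  [len(B.wid) + 15]
28. n14.idx = true  [g.wid == false]
29. n16.ok = false  [terminal]
30. n10.depth = "ny"  ["ny"]
31. n10.cnt = 17  [(if B.idx then D.tag else B.sig) + 5]
32. n17.hot = 5  [D₀.hot - 9]
33. n17.depth = 19  [len(C.depth) + 17]
34. n18.hot = 13  [13]
35. n18.depth = 22  [D₀.hot + D₀.depth - 2]
36. n19.wid = false  [terminal]
37. n18.tag = 13  [13]
38. n18.idx = "xv"  ["xv"]
39. n17.tag = 26  [D₁.tag + 13]
40. n17.idx = "kxv"  ["k" ++ D₁.idx]
41. n2.tag = 14  [if S.idx then D₀.hot else C.cnt]
42. n2.idx = "mkxv"  ["m" ++ D₁.idx]
43. n1.depth = "n"  [if C.wid then D.idx else "n"]
44. n1.cnt = -1  [len(D.idx) - 5]
45. n20.acc = "zn"  [terminal]
46. n0.mk = 30  [C.cnt + 31]
47. n0.idx = true  [C.cnt > -2]

30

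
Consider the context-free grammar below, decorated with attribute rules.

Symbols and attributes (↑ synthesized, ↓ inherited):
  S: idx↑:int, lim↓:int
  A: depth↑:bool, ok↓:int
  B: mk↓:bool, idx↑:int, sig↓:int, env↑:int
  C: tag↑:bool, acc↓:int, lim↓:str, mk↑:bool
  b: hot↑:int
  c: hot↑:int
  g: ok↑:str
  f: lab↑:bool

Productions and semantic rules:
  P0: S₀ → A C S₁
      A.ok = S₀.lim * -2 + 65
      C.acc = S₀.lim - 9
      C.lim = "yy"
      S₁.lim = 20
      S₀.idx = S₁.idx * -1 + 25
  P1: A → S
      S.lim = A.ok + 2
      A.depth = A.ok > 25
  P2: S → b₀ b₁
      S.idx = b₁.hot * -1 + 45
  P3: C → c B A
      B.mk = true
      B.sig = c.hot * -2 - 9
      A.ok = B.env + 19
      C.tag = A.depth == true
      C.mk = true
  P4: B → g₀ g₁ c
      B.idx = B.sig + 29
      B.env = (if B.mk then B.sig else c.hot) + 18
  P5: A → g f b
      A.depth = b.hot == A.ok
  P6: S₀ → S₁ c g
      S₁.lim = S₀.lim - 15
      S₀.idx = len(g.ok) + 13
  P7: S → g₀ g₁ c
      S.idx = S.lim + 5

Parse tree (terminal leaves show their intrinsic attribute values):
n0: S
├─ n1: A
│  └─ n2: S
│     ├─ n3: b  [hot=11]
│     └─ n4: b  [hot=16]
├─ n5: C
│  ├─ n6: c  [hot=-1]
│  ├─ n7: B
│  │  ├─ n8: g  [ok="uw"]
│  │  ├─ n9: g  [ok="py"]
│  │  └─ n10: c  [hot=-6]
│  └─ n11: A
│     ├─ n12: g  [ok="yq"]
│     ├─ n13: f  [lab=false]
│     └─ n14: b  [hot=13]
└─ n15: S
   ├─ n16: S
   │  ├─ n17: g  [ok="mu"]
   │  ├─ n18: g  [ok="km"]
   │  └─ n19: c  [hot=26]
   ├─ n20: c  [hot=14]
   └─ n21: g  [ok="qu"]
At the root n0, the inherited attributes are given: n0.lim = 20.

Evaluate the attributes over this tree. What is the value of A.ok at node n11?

1. n0.lim = 20  [given at root]
2. n1.ok = 25  [S₀.lim * -2 + 65]
3. n2.lim = 27  [A.ok + 2]
4. n3.hot = 11  [terminal]
5. n4.hot = 16  [terminal]
6. n2.idx = 29  [b₁.hot * -1 + 45]
7. n1.depth = false  [A.ok > 25]
8. n5.acc = 11  [S₀.lim - 9]
9. n5.lim = "yy"  ["yy"]
10. n6.hot = -1  [terminal]
11. n7.mk = true  [true]
12. n7.sig = -7  [c.hot * -2 - 9]
13. n8.ok = "uw"  [terminal]
14. n9.ok = "py"  [terminal]
15. n10.hot = -6  [terminal]
16. n7.idx = 22  [B.sig + 29]
17. n7.env = 11  [(if B.mk then B.sig else c.hot) + 18]
18. n11.ok = 30  [B.env + 19]
19. n12.ok = "yq"  [terminal]
20. n13.lab = false  [terminal]
21. n14.hot = 13  [terminal]
22. n11.depth = false  [b.hot == A.ok]
23. n5.tag = false  [A.depth == true]
24. n5.mk = true  [true]
25. n15.lim = 20  [20]
26. n16.lim = 5  [S₀.lim - 15]
27. n17.ok = "mu"  [terminal]
28. n18.ok = "km"  [terminal]
29. n19.hot = 26  [terminal]
30. n16.idx = 10  [S.lim + 5]
31. n20.hot = 14  [terminal]
32. n21.ok = "qu"  [terminal]
33. n15.idx = 15  [len(g.ok) + 13]
34. n0.idx = 10  [S₁.idx * -1 + 25]

30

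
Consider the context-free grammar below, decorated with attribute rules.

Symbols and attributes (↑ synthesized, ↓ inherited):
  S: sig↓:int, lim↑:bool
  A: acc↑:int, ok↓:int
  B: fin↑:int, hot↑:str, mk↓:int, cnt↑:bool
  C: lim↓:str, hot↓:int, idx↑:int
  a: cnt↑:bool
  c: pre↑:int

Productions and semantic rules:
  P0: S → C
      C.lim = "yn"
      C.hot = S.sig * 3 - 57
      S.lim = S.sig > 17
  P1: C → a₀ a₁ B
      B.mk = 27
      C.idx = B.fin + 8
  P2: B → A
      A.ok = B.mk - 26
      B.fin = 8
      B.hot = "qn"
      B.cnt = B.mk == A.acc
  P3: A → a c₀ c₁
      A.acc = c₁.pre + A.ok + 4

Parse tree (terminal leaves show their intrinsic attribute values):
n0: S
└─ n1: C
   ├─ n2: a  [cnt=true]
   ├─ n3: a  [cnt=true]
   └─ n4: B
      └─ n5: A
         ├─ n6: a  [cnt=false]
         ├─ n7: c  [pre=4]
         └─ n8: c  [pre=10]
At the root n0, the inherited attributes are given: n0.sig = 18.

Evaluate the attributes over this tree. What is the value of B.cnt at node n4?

false

1. n0.sig = 18  [given at root]
2. n1.lim = "yn"  ["yn"]
3. n1.hot = -3  [S.sig * 3 - 57]
4. n2.cnt = true  [terminal]
5. n3.cnt = true  [terminal]
6. n4.mk = 27  [27]
7. n5.ok = 1  [B.mk - 26]
8. n6.cnt = false  [terminal]
9. n7.pre = 4  [terminal]
10. n8.pre = 10  [terminal]
11. n5.acc = 15  [c₁.pre + A.ok + 4]
12. n4.fin = 8  [8]
13. n4.hot = "qn"  ["qn"]
14. n4.cnt = false  [B.mk == A.acc]
15. n1.idx = 16  [B.fin + 8]
16. n0.lim = true  [S.sig > 17]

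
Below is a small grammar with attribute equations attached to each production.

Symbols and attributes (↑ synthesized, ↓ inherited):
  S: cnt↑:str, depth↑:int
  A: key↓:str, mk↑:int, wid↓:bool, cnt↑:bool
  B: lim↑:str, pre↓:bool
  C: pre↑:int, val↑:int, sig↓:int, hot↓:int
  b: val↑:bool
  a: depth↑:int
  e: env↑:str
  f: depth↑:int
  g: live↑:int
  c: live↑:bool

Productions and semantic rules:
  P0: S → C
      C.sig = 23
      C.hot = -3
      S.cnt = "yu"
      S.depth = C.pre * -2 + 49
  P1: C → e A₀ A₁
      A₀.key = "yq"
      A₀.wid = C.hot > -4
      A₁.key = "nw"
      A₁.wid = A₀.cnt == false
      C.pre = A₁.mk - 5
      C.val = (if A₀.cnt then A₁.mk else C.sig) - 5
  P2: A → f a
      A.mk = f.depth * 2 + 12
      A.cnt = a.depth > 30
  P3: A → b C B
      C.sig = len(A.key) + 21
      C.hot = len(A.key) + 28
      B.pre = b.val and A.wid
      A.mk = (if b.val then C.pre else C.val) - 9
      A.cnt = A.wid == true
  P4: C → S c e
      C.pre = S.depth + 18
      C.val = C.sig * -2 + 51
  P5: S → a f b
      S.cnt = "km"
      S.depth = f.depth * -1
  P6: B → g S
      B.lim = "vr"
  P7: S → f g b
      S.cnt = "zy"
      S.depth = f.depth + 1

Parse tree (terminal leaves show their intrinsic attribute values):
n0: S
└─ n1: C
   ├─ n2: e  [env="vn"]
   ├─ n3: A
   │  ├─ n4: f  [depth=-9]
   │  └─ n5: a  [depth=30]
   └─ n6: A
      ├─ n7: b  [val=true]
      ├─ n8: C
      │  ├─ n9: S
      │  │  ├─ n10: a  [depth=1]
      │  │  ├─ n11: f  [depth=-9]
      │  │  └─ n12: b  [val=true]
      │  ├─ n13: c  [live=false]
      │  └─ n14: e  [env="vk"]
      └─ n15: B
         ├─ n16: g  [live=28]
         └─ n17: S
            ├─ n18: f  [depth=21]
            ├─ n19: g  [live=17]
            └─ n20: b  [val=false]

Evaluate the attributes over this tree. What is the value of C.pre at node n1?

1. n1.sig = 23  [23]
2. n1.hot = -3  [-3]
3. n2.env = "vn"  [terminal]
4. n3.key = "yq"  ["yq"]
5. n3.wid = true  [C.hot > -4]
6. n4.depth = -9  [terminal]
7. n5.depth = 30  [terminal]
8. n3.mk = -6  [f.depth * 2 + 12]
9. n3.cnt = false  [a.depth > 30]
10. n6.key = "nw"  ["nw"]
11. n6.wid = true  [A₀.cnt == false]
12. n7.val = true  [terminal]
13. n8.sig = 23  [len(A.key) + 21]
14. n8.hot = 30  [len(A.key) + 28]
15. n10.depth = 1  [terminal]
16. n11.depth = -9  [terminal]
17. n12.val = true  [terminal]
18. n9.cnt = "km"  ["km"]
19. n9.depth = 9  [f.depth * -1]
20. n13.live = false  [terminal]
21. n14.env = "vk"  [terminal]
22. n8.pre = 27  [S.depth + 18]
23. n8.val = 5  [C.sig * -2 + 51]
24. n15.pre = true  [b.val and A.wid]
25. n16.live = 28  [terminal]
26. n18.depth = 21  [terminal]
27. n19.live = 17  [terminal]
28. n20.val = false  [terminal]
29. n17.cnt = "zy"  ["zy"]
30. n17.depth = 22  [f.depth + 1]
31. n15.lim = "vr"  ["vr"]
32. n6.mk = 18  [(if b.val then C.pre else C.val) - 9]
33. n6.cnt = true  [A.wid == true]
34. n1.pre = 13  [A₁.mk - 5]
35. n1.val = 18  [(if A₀.cnt then A₁.mk else C.sig) - 5]
36. n0.cnt = "yu"  ["yu"]
37. n0.depth = 23  [C.pre * -2 + 49]

13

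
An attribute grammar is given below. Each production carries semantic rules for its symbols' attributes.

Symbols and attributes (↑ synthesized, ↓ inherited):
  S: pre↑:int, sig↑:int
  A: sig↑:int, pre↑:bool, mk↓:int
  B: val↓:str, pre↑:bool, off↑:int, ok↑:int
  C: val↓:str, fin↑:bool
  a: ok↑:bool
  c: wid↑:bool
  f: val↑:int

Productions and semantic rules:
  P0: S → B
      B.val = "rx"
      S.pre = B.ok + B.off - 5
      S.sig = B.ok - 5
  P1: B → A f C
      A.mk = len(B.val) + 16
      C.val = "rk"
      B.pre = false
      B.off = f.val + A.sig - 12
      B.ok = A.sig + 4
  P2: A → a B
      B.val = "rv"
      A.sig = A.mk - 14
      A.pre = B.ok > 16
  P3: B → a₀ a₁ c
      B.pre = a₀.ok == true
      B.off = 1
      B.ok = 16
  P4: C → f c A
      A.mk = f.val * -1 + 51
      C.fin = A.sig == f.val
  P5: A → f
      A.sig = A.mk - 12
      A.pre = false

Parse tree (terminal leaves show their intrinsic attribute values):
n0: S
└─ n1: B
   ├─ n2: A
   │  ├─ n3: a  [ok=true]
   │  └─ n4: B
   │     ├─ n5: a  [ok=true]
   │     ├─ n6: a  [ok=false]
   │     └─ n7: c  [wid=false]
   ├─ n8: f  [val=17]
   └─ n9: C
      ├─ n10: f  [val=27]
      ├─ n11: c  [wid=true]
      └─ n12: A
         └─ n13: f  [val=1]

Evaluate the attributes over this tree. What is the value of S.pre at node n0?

1. n1.val = "rx"  ["rx"]
2. n2.mk = 18  [len(B.val) + 16]
3. n3.ok = true  [terminal]
4. n4.val = "rv"  ["rv"]
5. n5.ok = true  [terminal]
6. n6.ok = false  [terminal]
7. n7.wid = false  [terminal]
8. n4.pre = true  [a₀.ok == true]
9. n4.off = 1  [1]
10. n4.ok = 16  [16]
11. n2.sig = 4  [A.mk - 14]
12. n2.pre = false  [B.ok > 16]
13. n8.val = 17  [terminal]
14. n9.val = "rk"  ["rk"]
15. n10.val = 27  [terminal]
16. n11.wid = true  [terminal]
17. n12.mk = 24  [f.val * -1 + 51]
18. n13.val = 1  [terminal]
19. n12.sig = 12  [A.mk - 12]
20. n12.pre = false  [false]
21. n9.fin = false  [A.sig == f.val]
22. n1.pre = false  [false]
23. n1.off = 9  [f.val + A.sig - 12]
24. n1.ok = 8  [A.sig + 4]
25. n0.pre = 12  [B.ok + B.off - 5]
26. n0.sig = 3  [B.ok - 5]

12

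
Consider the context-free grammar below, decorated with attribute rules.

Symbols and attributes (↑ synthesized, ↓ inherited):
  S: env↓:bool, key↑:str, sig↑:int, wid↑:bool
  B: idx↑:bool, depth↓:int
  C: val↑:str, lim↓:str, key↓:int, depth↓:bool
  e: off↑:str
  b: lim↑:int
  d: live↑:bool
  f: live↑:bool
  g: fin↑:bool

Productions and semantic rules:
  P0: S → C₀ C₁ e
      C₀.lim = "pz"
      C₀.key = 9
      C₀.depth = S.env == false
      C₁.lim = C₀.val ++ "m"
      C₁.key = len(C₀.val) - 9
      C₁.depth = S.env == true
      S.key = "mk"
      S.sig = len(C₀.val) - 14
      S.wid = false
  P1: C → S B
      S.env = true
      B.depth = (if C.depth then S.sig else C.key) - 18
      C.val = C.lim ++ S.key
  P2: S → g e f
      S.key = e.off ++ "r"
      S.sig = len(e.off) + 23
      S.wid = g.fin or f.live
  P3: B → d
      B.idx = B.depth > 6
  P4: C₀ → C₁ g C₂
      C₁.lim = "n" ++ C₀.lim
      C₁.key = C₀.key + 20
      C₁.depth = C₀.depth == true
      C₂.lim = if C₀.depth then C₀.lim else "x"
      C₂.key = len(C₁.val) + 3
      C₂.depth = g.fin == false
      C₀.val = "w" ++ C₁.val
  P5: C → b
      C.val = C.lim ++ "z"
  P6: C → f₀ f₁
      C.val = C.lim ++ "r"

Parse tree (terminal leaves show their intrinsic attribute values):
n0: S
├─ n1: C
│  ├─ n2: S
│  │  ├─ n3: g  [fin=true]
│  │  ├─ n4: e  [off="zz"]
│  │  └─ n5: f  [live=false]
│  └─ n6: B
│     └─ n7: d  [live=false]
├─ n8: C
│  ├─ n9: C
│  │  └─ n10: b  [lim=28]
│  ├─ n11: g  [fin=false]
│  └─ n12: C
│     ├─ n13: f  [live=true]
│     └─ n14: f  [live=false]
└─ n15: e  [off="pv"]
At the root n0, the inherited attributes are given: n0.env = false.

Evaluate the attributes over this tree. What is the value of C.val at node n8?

"wnpzzzrmz"

1. n0.env = false  [given at root]
2. n1.lim = "pz"  ["pz"]
3. n1.key = 9  [9]
4. n1.depth = true  [S.env == false]
5. n2.env = true  [true]
6. n3.fin = true  [terminal]
7. n4.off = "zz"  [terminal]
8. n5.live = false  [terminal]
9. n2.key = "zzr"  [e.off ++ "r"]
10. n2.sig = 25  [len(e.off) + 23]
11. n2.wid = true  [g.fin or f.live]
12. n6.depth = 7  [(if C.depth then S.sig else C.key) - 18]
13. n7.live = false  [terminal]
14. n6.idx = true  [B.depth > 6]
15. n1.val = "pzzzr"  [C.lim ++ S.key]
16. n8.lim = "pzzzrm"  [C₀.val ++ "m"]
17. n8.key = -4  [len(C₀.val) - 9]
18. n8.depth = false  [S.env == true]
19. n9.lim = "npzzzrm"  ["n" ++ C₀.lim]
20. n9.key = 16  [C₀.key + 20]
21. n9.depth = false  [C₀.depth == true]
22. n10.lim = 28  [terminal]
23. n9.val = "npzzzrmz"  [C.lim ++ "z"]
24. n11.fin = false  [terminal]
25. n12.lim = "x"  [if C₀.depth then C₀.lim else "x"]
26. n12.key = 11  [len(C₁.val) + 3]
27. n12.depth = true  [g.fin == false]
28. n13.live = true  [terminal]
29. n14.live = false  [terminal]
30. n12.val = "xr"  [C.lim ++ "r"]
31. n8.val = "wnpzzzrmz"  ["w" ++ C₁.val]
32. n15.off = "pv"  [terminal]
33. n0.key = "mk"  ["mk"]
34. n0.sig = -9  [len(C₀.val) - 14]
35. n0.wid = false  [false]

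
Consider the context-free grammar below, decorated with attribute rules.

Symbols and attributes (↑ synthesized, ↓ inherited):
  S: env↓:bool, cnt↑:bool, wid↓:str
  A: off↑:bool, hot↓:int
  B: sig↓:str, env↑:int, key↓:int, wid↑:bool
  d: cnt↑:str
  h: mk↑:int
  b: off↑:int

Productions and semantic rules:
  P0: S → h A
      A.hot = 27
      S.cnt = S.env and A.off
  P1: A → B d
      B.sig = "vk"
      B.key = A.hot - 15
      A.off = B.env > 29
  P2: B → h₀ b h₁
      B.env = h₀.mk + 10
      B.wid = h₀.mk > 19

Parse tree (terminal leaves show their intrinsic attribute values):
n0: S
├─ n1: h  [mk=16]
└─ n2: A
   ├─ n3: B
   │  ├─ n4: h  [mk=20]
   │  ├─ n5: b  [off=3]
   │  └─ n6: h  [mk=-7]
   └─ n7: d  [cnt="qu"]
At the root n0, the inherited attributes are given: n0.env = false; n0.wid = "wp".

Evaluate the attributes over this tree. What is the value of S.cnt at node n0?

1. n0.env = false  [given at root]
2. n0.wid = "wp"  [given at root]
3. n1.mk = 16  [terminal]
4. n2.hot = 27  [27]
5. n3.sig = "vk"  ["vk"]
6. n3.key = 12  [A.hot - 15]
7. n4.mk = 20  [terminal]
8. n5.off = 3  [terminal]
9. n6.mk = -7  [terminal]
10. n3.env = 30  [h₀.mk + 10]
11. n3.wid = true  [h₀.mk > 19]
12. n7.cnt = "qu"  [terminal]
13. n2.off = true  [B.env > 29]
14. n0.cnt = false  [S.env and A.off]

false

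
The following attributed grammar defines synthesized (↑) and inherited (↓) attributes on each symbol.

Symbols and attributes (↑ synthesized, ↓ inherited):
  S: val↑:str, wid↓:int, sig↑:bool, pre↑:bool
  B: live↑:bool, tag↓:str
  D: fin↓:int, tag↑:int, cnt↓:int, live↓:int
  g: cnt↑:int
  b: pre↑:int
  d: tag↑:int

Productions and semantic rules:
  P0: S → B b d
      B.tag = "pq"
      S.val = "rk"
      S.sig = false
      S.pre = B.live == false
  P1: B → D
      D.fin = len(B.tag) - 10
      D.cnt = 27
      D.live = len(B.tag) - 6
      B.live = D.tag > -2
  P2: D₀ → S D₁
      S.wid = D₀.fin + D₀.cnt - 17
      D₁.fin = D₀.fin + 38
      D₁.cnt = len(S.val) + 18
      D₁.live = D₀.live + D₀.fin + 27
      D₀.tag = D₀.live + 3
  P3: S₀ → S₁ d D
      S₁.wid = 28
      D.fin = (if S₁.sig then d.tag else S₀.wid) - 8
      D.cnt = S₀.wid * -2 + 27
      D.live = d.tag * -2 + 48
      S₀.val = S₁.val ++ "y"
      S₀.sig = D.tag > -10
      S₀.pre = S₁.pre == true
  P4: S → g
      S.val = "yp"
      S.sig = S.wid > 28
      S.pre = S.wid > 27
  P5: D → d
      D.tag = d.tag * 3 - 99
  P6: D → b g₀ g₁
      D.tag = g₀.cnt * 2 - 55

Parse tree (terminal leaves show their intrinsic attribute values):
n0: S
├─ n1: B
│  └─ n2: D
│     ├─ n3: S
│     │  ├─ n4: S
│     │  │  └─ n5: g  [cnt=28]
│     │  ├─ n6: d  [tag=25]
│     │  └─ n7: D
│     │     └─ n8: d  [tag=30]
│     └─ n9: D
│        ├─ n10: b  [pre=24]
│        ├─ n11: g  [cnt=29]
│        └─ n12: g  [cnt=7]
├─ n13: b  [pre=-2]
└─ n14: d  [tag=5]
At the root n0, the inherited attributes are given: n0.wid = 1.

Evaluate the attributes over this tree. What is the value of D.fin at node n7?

1. n0.wid = 1  [given at root]
2. n1.tag = "pq"  ["pq"]
3. n2.fin = -8  [len(B.tag) - 10]
4. n2.cnt = 27  [27]
5. n2.live = -4  [len(B.tag) - 6]
6. n3.wid = 2  [D₀.fin + D₀.cnt - 17]
7. n4.wid = 28  [28]
8. n5.cnt = 28  [terminal]
9. n4.val = "yp"  ["yp"]
10. n4.sig = false  [S.wid > 28]
11. n4.pre = true  [S.wid > 27]
12. n6.tag = 25  [terminal]
13. n7.fin = -6  [(if S₁.sig then d.tag else S₀.wid) - 8]
14. n7.cnt = 23  [S₀.wid * -2 + 27]
15. n7.live = -2  [d.tag * -2 + 48]
16. n8.tag = 30  [terminal]
17. n7.tag = -9  [d.tag * 3 - 99]
18. n3.val = "ypy"  [S₁.val ++ "y"]
19. n3.sig = true  [D.tag > -10]
20. n3.pre = true  [S₁.pre == true]
21. n9.fin = 30  [D₀.fin + 38]
22. n9.cnt = 21  [len(S.val) + 18]
23. n9.live = 15  [D₀.live + D₀.fin + 27]
24. n10.pre = 24  [terminal]
25. n11.cnt = 29  [terminal]
26. n12.cnt = 7  [terminal]
27. n9.tag = 3  [g₀.cnt * 2 - 55]
28. n2.tag = -1  [D₀.live + 3]
29. n1.live = true  [D.tag > -2]
30. n13.pre = -2  [terminal]
31. n14.tag = 5  [terminal]
32. n0.val = "rk"  ["rk"]
33. n0.sig = false  [false]
34. n0.pre = false  [B.live == false]

-6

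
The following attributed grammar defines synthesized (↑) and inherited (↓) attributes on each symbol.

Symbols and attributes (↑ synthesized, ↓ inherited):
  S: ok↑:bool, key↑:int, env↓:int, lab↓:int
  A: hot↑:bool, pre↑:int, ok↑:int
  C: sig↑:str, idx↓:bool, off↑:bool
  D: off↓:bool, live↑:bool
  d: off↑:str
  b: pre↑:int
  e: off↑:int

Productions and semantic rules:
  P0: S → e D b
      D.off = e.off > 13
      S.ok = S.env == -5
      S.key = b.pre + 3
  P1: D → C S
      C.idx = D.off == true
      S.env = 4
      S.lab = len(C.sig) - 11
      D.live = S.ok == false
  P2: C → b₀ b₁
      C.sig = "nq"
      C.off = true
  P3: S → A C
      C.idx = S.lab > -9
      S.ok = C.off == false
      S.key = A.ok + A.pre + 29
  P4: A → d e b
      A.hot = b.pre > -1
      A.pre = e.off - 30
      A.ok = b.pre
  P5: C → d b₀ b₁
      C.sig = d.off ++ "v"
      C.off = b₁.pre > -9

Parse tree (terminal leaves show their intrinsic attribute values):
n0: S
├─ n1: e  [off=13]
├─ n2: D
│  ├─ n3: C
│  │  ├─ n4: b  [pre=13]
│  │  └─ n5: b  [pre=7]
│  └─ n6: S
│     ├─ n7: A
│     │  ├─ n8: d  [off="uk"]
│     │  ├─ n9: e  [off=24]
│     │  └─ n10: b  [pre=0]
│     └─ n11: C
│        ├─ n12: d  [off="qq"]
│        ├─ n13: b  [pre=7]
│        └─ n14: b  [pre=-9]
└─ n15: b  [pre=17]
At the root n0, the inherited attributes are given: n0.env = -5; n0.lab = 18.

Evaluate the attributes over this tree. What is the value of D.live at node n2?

1. n0.env = -5  [given at root]
2. n0.lab = 18  [given at root]
3. n1.off = 13  [terminal]
4. n2.off = false  [e.off > 13]
5. n3.idx = false  [D.off == true]
6. n4.pre = 13  [terminal]
7. n5.pre = 7  [terminal]
8. n3.sig = "nq"  ["nq"]
9. n3.off = true  [true]
10. n6.env = 4  [4]
11. n6.lab = -9  [len(C.sig) - 11]
12. n8.off = "uk"  [terminal]
13. n9.off = 24  [terminal]
14. n10.pre = 0  [terminal]
15. n7.hot = true  [b.pre > -1]
16. n7.pre = -6  [e.off - 30]
17. n7.ok = 0  [b.pre]
18. n11.idx = false  [S.lab > -9]
19. n12.off = "qq"  [terminal]
20. n13.pre = 7  [terminal]
21. n14.pre = -9  [terminal]
22. n11.sig = "qqv"  [d.off ++ "v"]
23. n11.off = false  [b₁.pre > -9]
24. n6.ok = true  [C.off == false]
25. n6.key = 23  [A.ok + A.pre + 29]
26. n2.live = false  [S.ok == false]
27. n15.pre = 17  [terminal]
28. n0.ok = true  [S.env == -5]
29. n0.key = 20  [b.pre + 3]

false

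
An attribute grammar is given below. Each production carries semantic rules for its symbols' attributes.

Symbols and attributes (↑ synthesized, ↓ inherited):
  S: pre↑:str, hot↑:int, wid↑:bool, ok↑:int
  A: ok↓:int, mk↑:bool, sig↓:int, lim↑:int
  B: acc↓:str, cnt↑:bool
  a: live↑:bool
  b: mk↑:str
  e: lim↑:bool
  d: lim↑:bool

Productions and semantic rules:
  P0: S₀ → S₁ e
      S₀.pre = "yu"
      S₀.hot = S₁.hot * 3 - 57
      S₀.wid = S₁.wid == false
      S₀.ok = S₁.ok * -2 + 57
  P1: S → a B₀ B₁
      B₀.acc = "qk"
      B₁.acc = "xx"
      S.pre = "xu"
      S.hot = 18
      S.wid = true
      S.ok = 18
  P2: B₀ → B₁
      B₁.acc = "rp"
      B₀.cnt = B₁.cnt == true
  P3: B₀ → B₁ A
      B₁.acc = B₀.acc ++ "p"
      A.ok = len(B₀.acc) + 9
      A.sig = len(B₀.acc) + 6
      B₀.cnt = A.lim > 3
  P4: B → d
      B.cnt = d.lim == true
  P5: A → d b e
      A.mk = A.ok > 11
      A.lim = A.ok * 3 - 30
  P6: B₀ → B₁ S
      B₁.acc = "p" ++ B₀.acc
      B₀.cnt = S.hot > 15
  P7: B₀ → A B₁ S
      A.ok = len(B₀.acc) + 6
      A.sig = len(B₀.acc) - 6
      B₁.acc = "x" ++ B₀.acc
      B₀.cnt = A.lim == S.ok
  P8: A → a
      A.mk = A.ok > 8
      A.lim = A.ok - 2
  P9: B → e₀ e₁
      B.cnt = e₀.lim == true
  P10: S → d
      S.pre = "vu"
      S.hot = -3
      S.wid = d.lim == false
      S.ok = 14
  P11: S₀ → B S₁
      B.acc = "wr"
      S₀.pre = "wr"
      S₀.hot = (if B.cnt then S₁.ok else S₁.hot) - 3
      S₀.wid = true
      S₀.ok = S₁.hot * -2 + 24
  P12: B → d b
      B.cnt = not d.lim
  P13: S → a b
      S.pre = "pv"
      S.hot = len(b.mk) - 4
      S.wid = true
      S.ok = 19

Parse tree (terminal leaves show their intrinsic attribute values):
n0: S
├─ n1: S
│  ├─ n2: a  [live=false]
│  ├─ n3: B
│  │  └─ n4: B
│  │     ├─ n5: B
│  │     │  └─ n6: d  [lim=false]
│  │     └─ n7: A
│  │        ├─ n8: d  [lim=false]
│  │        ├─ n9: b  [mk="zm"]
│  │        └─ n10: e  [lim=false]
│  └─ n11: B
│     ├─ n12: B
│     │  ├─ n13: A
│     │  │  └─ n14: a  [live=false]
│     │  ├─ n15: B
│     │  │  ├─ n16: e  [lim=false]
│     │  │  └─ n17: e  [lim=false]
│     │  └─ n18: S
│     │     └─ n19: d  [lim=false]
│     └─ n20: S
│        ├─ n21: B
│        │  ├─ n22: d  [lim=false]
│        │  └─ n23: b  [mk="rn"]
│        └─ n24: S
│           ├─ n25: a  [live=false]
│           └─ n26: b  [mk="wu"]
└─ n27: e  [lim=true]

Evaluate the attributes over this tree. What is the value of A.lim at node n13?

1. n2.live = false  [terminal]
2. n3.acc = "qk"  ["qk"]
3. n4.acc = "rp"  ["rp"]
4. n5.acc = "rpp"  [B₀.acc ++ "p"]
5. n6.lim = false  [terminal]
6. n5.cnt = false  [d.lim == true]
7. n7.ok = 11  [len(B₀.acc) + 9]
8. n7.sig = 8  [len(B₀.acc) + 6]
9. n8.lim = false  [terminal]
10. n9.mk = "zm"  [terminal]
11. n10.lim = false  [terminal]
12. n7.mk = false  [A.ok > 11]
13. n7.lim = 3  [A.ok * 3 - 30]
14. n4.cnt = false  [A.lim > 3]
15. n3.cnt = false  [B₁.cnt == true]
16. n11.acc = "xx"  ["xx"]
17. n12.acc = "pxx"  ["p" ++ B₀.acc]
18. n13.ok = 9  [len(B₀.acc) + 6]
19. n13.sig = -3  [len(B₀.acc) - 6]
20. n14.live = false  [terminal]
21. n13.mk = true  [A.ok > 8]
22. n13.lim = 7  [A.ok - 2]
23. n15.acc = "xpxx"  ["x" ++ B₀.acc]
24. n16.lim = false  [terminal]
25. n17.lim = false  [terminal]
26. n15.cnt = false  [e₀.lim == true]
27. n19.lim = false  [terminal]
28. n18.pre = "vu"  ["vu"]
29. n18.hot = -3  [-3]
30. n18.wid = true  [d.lim == false]
31. n18.ok = 14  [14]
32. n12.cnt = false  [A.lim == S.ok]
33. n21.acc = "wr"  ["wr"]
34. n22.lim = false  [terminal]
35. n23.mk = "rn"  [terminal]
36. n21.cnt = true  [not d.lim]
37. n25.live = false  [terminal]
38. n26.mk = "wu"  [terminal]
39. n24.pre = "pv"  ["pv"]
40. n24.hot = -2  [len(b.mk) - 4]
41. n24.wid = true  [true]
42. n24.ok = 19  [19]
43. n20.pre = "wr"  ["wr"]
44. n20.hot = 16  [(if B.cnt then S₁.ok else S₁.hot) - 3]
45. n20.wid = true  [true]
46. n20.ok = 28  [S₁.hot * -2 + 24]
47. n11.cnt = true  [S.hot > 15]
48. n1.pre = "xu"  ["xu"]
49. n1.hot = 18  [18]
50. n1.wid = true  [true]
51. n1.ok = 18  [18]
52. n27.lim = true  [terminal]
53. n0.pre = "yu"  ["yu"]
54. n0.hot = -3  [S₁.hot * 3 - 57]
55. n0.wid = false  [S₁.wid == false]
56. n0.ok = 21  [S₁.ok * -2 + 57]

7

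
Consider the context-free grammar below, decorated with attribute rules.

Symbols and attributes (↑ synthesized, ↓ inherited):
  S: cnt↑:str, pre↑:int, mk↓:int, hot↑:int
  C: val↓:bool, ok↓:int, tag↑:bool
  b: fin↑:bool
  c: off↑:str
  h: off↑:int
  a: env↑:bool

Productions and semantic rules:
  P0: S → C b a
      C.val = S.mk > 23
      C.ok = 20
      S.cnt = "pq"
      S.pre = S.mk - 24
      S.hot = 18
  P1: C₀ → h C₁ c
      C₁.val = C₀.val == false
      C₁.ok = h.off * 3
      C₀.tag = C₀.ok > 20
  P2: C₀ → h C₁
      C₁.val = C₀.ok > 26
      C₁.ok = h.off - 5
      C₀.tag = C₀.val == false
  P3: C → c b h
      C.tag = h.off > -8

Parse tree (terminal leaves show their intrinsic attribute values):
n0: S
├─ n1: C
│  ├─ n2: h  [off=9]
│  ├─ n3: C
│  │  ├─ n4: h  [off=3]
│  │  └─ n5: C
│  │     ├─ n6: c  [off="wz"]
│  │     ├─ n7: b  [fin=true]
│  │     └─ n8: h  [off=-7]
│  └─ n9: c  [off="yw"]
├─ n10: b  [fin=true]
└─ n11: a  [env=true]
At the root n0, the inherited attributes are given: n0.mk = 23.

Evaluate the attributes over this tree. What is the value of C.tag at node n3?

false

1. n0.mk = 23  [given at root]
2. n1.val = false  [S.mk > 23]
3. n1.ok = 20  [20]
4. n2.off = 9  [terminal]
5. n3.val = true  [C₀.val == false]
6. n3.ok = 27  [h.off * 3]
7. n4.off = 3  [terminal]
8. n5.val = true  [C₀.ok > 26]
9. n5.ok = -2  [h.off - 5]
10. n6.off = "wz"  [terminal]
11. n7.fin = true  [terminal]
12. n8.off = -7  [terminal]
13. n5.tag = true  [h.off > -8]
14. n3.tag = false  [C₀.val == false]
15. n9.off = "yw"  [terminal]
16. n1.tag = false  [C₀.ok > 20]
17. n10.fin = true  [terminal]
18. n11.env = true  [terminal]
19. n0.cnt = "pq"  ["pq"]
20. n0.pre = -1  [S.mk - 24]
21. n0.hot = 18  [18]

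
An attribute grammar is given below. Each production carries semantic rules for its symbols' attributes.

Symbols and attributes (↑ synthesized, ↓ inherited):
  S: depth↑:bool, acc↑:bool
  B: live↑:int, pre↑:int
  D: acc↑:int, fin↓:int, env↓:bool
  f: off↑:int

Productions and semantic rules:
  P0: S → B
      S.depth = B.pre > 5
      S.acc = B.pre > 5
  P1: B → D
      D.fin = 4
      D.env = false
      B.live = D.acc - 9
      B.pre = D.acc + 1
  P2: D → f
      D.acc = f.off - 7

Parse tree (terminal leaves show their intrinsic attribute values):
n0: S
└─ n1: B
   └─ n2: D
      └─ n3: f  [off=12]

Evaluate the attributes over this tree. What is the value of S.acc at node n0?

1. n2.fin = 4  [4]
2. n2.env = false  [false]
3. n3.off = 12  [terminal]
4. n2.acc = 5  [f.off - 7]
5. n1.live = -4  [D.acc - 9]
6. n1.pre = 6  [D.acc + 1]
7. n0.depth = true  [B.pre > 5]
8. n0.acc = true  [B.pre > 5]

true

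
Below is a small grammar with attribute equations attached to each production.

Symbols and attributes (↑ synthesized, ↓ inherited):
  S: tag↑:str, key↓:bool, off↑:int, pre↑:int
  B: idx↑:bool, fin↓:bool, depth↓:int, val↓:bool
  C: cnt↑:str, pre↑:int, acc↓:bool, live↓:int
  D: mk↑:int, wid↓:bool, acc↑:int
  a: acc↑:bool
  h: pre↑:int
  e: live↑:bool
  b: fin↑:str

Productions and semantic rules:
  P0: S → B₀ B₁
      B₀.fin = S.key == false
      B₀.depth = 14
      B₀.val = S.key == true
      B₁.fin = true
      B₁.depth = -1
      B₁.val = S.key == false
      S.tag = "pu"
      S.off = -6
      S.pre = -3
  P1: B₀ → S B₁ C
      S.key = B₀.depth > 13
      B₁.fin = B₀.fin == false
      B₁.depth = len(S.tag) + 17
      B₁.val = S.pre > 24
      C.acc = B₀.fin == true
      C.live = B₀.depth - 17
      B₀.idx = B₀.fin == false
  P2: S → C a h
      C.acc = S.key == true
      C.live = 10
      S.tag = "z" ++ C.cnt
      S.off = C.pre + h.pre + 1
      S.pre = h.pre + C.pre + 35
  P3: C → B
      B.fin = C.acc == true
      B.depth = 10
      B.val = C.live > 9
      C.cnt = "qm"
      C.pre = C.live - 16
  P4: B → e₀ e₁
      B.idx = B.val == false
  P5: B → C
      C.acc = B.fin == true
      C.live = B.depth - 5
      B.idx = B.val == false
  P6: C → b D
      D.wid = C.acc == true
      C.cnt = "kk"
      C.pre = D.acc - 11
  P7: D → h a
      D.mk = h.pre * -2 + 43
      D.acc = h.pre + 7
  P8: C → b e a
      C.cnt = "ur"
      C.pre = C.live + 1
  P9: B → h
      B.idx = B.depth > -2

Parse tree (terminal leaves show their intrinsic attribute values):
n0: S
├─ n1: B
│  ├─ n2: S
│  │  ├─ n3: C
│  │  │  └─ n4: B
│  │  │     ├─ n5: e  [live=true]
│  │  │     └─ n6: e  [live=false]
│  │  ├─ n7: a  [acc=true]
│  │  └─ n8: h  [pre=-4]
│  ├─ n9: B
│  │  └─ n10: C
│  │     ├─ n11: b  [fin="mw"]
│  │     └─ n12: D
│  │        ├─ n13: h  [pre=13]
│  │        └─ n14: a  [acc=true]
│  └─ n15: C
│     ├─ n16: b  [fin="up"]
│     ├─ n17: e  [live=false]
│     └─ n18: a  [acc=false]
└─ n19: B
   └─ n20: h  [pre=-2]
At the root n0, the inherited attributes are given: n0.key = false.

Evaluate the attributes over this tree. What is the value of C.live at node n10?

15

1. n0.key = false  [given at root]
2. n1.fin = true  [S.key == false]
3. n1.depth = 14  [14]
4. n1.val = false  [S.key == true]
5. n2.key = true  [B₀.depth > 13]
6. n3.acc = true  [S.key == true]
7. n3.live = 10  [10]
8. n4.fin = true  [C.acc == true]
9. n4.depth = 10  [10]
10. n4.val = true  [C.live > 9]
11. n5.live = true  [terminal]
12. n6.live = false  [terminal]
13. n4.idx = false  [B.val == false]
14. n3.cnt = "qm"  ["qm"]
15. n3.pre = -6  [C.live - 16]
16. n7.acc = true  [terminal]
17. n8.pre = -4  [terminal]
18. n2.tag = "zqm"  ["z" ++ C.cnt]
19. n2.off = -9  [C.pre + h.pre + 1]
20. n2.pre = 25  [h.pre + C.pre + 35]
21. n9.fin = false  [B₀.fin == false]
22. n9.depth = 20  [len(S.tag) + 17]
23. n9.val = true  [S.pre > 24]
24. n10.acc = false  [B.fin == true]
25. n10.live = 15  [B.depth - 5]
26. n11.fin = "mw"  [terminal]
27. n12.wid = false  [C.acc == true]
28. n13.pre = 13  [terminal]
29. n14.acc = true  [terminal]
30. n12.mk = 17  [h.pre * -2 + 43]
31. n12.acc = 20  [h.pre + 7]
32. n10.cnt = "kk"  ["kk"]
33. n10.pre = 9  [D.acc - 11]
34. n9.idx = false  [B.val == false]
35. n15.acc = true  [B₀.fin == true]
36. n15.live = -3  [B₀.depth - 17]
37. n16.fin = "up"  [terminal]
38. n17.live = false  [terminal]
39. n18.acc = false  [terminal]
40. n15.cnt = "ur"  ["ur"]
41. n15.pre = -2  [C.live + 1]
42. n1.idx = false  [B₀.fin == false]
43. n19.fin = true  [true]
44. n19.depth = -1  [-1]
45. n19.val = true  [S.key == false]
46. n20.pre = -2  [terminal]
47. n19.idx = true  [B.depth > -2]
48. n0.tag = "pu"  ["pu"]
49. n0.off = -6  [-6]
50. n0.pre = -3  [-3]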